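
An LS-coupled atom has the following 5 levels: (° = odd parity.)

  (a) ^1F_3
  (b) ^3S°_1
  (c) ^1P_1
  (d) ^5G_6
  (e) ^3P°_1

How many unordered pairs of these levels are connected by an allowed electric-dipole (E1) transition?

(a)–(b): forbidden (ΔS, ΔL, ΔJ).
(a)–(c): forbidden (parity, ΔL, ΔJ).
(a)–(d): forbidden (parity, ΔS, ΔJ).
(a)–(e): forbidden (ΔS, ΔL, ΔJ).
(b)–(c): forbidden (ΔS).
(b)–(d): forbidden (ΔS, ΔL, ΔJ).
(b)–(e): forbidden (parity).
(c)–(d): forbidden (parity, ΔS, ΔL, ΔJ).
(c)–(e): forbidden (ΔS).
(d)–(e): forbidden (ΔS, ΔL, ΔJ).
Allowed pairs: 0 of 10.

0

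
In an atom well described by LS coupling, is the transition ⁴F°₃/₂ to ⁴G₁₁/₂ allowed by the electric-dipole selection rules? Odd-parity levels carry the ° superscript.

forbidden

Initial level: S=3/2, L=3, J=3/2, parity odd. Final level: S=3/2, L=4, J=11/2, parity even.
ΔS = 0: S: 3/2 → 3/2 — satisfied.
Parity must change: odd → even — satisfied.
ΔJ = 0, ±1 (not J=0↔0): J: 3/2 → 11/2, ΔJ = +4 — violated.
ΔL = 0, ±1 (not L=0↔0): L: 3 → 4, ΔL = +1 — satisfied.
Rule(s) violated: ΔJ.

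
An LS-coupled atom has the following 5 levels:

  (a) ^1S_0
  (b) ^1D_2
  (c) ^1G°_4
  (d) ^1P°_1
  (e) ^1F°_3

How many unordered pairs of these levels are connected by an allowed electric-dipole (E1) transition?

3

(a)–(b): forbidden (parity, ΔL, ΔJ).
(a)–(c): forbidden (ΔL, ΔJ).
(a)–(d): allowed.
(a)–(e): forbidden (ΔL, ΔJ).
(b)–(c): forbidden (ΔL, ΔJ).
(b)–(d): allowed.
(b)–(e): allowed.
(c)–(d): forbidden (parity, ΔL, ΔJ).
(c)–(e): forbidden (parity).
(d)–(e): forbidden (parity, ΔL, ΔJ).
Allowed pairs: 3 of 10.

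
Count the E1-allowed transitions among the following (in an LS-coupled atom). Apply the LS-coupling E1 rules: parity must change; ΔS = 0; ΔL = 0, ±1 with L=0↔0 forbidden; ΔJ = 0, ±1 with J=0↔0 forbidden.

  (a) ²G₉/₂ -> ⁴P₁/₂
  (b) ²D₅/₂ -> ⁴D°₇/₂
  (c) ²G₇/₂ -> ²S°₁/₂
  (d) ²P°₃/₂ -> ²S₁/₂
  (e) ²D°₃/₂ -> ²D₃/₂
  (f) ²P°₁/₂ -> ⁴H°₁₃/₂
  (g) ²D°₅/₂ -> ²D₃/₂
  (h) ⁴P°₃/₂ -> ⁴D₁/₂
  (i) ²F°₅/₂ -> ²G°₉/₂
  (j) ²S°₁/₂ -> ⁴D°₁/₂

4

(a) forbidden (parity, ΔS, ΔL, ΔJ fail)
(b) forbidden (ΔS fails)
(c) forbidden (ΔL, ΔJ fail)
(d) allowed
(e) allowed
(f) forbidden (parity, ΔS, ΔL, ΔJ fail)
(g) allowed
(h) allowed
(i) forbidden (parity, ΔJ fail)
(j) forbidden (parity, ΔS, ΔL fail)
Total allowed: 4 of 10.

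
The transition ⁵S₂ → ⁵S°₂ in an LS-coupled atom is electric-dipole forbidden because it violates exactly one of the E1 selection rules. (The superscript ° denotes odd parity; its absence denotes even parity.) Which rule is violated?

Reading off the term symbols: S 2→2, L 0→0, J 2→2, parity even→odd.
Parity must change: even → odd — ✓.
ΔS = 0: S: 2 → 2 — ✓.
ΔL = 0, ±1 (not L=0↔0): L: 0 → 0, ΔL = +0 — ✗.
ΔJ = 0, ±1 (not J=0↔0): J: 2 → 2, ΔJ = +0 — ✓.

the L=0 ↔ L=0 exclusion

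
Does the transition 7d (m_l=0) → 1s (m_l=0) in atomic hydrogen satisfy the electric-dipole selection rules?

l: 2 → 0 (Δl = -2). Δl = ±1 fails.
m_l: 0 → 0 (Δm_l = +0). |Δm_l| ≤ 1 passes.
The transition is electric-dipole forbidden.

forbidden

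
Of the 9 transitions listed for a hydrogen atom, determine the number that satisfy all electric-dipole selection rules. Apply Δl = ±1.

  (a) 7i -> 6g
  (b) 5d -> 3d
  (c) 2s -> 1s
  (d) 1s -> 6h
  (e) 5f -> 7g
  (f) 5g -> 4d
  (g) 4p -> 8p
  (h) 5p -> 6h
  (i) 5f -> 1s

1

(a) forbidden — Δl = -2 (E1 requires Δl = ±1)
(b) forbidden — Δl = +0 (E1 requires Δl = ±1)
(c) forbidden — Δl = +0 (E1 requires Δl = ±1)
(d) forbidden — Δl = +5 (E1 requires Δl = ±1)
(e) allowed
(f) forbidden — Δl = -2 (E1 requires Δl = ±1)
(g) forbidden — Δl = +0 (E1 requires Δl = ±1)
(h) forbidden — Δl = +4 (E1 requires Δl = ±1)
(i) forbidden — Δl = -3 (E1 requires Δl = ±1)
Total allowed: 1 of 9.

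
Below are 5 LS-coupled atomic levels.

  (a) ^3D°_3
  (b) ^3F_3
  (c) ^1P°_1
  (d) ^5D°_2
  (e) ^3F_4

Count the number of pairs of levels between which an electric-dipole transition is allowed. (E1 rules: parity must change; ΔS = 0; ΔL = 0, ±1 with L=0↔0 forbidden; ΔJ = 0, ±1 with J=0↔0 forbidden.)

(a)–(b): allowed.
(a)–(c): forbidden (parity, ΔS, ΔJ).
(a)–(d): forbidden (parity, ΔS).
(a)–(e): allowed.
(b)–(c): forbidden (ΔS, ΔL, ΔJ).
(b)–(d): forbidden (ΔS).
(b)–(e): forbidden (parity).
(c)–(d): forbidden (parity, ΔS).
(c)–(e): forbidden (ΔS, ΔL, ΔJ).
(d)–(e): forbidden (ΔS, ΔJ).
Allowed pairs: 2 of 10.

2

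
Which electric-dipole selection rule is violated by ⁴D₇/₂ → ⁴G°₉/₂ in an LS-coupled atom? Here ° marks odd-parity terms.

Initial level: S=3/2, L=2, J=7/2, parity even. Final level: S=3/2, L=4, J=9/2, parity odd.
ΔJ = 0, ±1 (not J=0↔0): J: 7/2 → 9/2, ΔJ = +1 — passes.
Parity must change: even → odd — passes.
ΔL = 0, ±1 (not L=0↔0): L: 2 → 4, ΔL = +2 — fails.
ΔS = 0: S: 3/2 → 3/2 — passes.

the ΔL = 0, ±1 rule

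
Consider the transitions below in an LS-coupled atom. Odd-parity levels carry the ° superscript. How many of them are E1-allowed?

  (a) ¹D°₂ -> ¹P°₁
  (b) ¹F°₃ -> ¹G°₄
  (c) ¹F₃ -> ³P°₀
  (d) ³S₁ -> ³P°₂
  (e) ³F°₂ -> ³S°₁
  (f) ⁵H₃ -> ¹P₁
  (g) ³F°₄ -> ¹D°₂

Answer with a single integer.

1

(a) forbidden (parity fails)
(b) forbidden (parity fails)
(c) forbidden (ΔS, ΔL, ΔJ fail)
(d) allowed
(e) forbidden (parity, ΔL fail)
(f) forbidden (parity, ΔS, ΔL, ΔJ fail)
(g) forbidden (parity, ΔS, ΔJ fail)
Total allowed: 1 of 7.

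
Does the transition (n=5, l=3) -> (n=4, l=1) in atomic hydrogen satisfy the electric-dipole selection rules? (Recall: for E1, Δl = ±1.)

forbidden

Δl = 1 − 3 = -2; the E1 rule Δl = ±1 is fails.
The transition is electric-dipole forbidden.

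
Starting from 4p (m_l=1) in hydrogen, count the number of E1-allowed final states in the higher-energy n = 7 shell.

E1 requires Δl = ±1, so l_f ∈ {0, 2}; with 0 ≤ l_f ≤ n_f−1 = 6, the allowed l_f values are {0, 2}.
For l_f = 0: m_f ∈ {m_i−1, m_i, m_i+1} ∩ [−0, 0] = {0} → 1 state.
For l_f = 2: m_f ∈ {m_i−1, m_i, m_i+1} ∩ [−2, 2] = {0, 1, 2} → 3 states.
Total: 4.

4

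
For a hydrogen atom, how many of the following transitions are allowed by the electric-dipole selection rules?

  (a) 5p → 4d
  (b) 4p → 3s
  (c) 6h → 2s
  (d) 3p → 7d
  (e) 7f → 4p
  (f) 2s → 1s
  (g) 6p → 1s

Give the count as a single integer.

4

(a) allowed
(b) allowed
(c) forbidden — Δl = -5 (E1 requires Δl = ±1)
(d) allowed
(e) forbidden — Δl = -2 (E1 requires Δl = ±1)
(f) forbidden — Δl = +0 (E1 requires Δl = ±1)
(g) allowed
Total allowed: 4 of 7.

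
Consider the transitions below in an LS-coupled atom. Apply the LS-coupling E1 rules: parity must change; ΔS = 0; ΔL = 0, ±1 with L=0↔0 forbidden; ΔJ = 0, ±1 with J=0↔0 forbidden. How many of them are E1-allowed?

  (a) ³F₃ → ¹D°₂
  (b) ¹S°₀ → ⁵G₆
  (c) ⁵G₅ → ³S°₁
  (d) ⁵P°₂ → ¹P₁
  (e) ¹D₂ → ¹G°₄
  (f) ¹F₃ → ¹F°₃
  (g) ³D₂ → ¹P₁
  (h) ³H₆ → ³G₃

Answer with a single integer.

1

(a) forbidden (ΔS fails)
(b) forbidden (ΔS, ΔL, ΔJ fail)
(c) forbidden (ΔS, ΔL, ΔJ fail)
(d) forbidden (ΔS fails)
(e) forbidden (ΔL, ΔJ fail)
(f) allowed
(g) forbidden (parity, ΔS fail)
(h) forbidden (parity, ΔJ fail)
Total allowed: 1 of 8.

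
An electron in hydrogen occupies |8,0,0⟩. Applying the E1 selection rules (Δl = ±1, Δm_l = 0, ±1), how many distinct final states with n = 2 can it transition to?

E1 requires Δl = ±1, so l_f ∈ {-1, 1}; with 0 ≤ l_f ≤ n_f−1 = 1, the allowed l_f values are {1}.
For l_f = 1: m_f ∈ {m_i−1, m_i, m_i+1} ∩ [−1, 1] = {-1, 0, 1} → 3 states.
Total: 3.

3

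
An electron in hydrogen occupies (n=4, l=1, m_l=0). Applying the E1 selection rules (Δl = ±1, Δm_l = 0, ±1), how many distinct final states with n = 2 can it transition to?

1

E1 requires Δl = ±1, so l_f ∈ {0, 2}; with 0 ≤ l_f ≤ n_f−1 = 1, the allowed l_f values are {0}.
For l_f = 0: m_f ∈ {m_i−1, m_i, m_i+1} ∩ [−0, 0] = {0} → 1 state.
Total: 1.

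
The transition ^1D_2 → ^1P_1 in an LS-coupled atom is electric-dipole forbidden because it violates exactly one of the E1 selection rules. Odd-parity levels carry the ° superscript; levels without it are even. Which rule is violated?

Reading off the term symbols: S 0→0, L 2→1, J 2→1, parity even→even.
Parity must change: even → even — ✗.
ΔS = 0: S: 0 → 0 — ✓.
ΔL = 0, ±1 (not L=0↔0): L: 2 → 1, ΔL = -1 — ✓.
ΔJ = 0, ±1 (not J=0↔0): J: 2 → 1, ΔJ = -1 — ✓.

parity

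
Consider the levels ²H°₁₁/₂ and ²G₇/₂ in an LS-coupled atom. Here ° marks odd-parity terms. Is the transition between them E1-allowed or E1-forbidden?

forbidden

Initial level: S=1/2, L=5, J=11/2, parity odd. Final level: S=1/2, L=4, J=7/2, parity even.
Parity must change: odd → even — satisfied.
ΔS = 0: S: 1/2 → 1/2 — satisfied.
ΔL = 0, ±1 (not L=0↔0): L: 5 → 4, ΔL = -1 — satisfied.
ΔJ = 0, ±1 (not J=0↔0): J: 11/2 → 7/2, ΔJ = -2 — violated.
Rule(s) violated: ΔJ.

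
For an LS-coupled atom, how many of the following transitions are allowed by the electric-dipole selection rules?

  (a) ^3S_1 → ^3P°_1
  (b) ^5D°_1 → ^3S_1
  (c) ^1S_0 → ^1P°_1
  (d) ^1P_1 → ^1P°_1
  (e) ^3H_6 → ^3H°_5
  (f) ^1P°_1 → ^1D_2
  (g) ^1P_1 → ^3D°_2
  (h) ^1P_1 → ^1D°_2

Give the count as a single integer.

6

(a) allowed
(b) forbidden (ΔS, ΔL fail)
(c) allowed
(d) allowed
(e) allowed
(f) allowed
(g) forbidden (ΔS fails)
(h) allowed
Total allowed: 6 of 8.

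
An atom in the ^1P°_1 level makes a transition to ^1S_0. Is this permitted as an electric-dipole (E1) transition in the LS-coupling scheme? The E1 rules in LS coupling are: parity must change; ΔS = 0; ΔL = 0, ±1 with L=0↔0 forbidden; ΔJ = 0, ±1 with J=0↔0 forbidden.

Initial level: S=0, L=1, J=1, parity odd. Final level: S=0, L=0, J=0, parity even.
Parity must change: odd → even — ok.
ΔS = 0: S: 0 → 0 — ok.
ΔL = 0, ±1 (not L=0↔0): L: 1 → 0, ΔL = -1 — ok.
ΔJ = 0, ±1 (not J=0↔0): J: 1 → 0, ΔJ = -1 — ok.
All four E1 rules are satisfied.

allowed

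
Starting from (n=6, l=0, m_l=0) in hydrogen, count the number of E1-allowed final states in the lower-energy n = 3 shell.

3

E1 requires Δl = ±1, so l_f ∈ {-1, 1}; with 0 ≤ l_f ≤ n_f−1 = 2, the allowed l_f values are {1}.
For l_f = 1: m_f ∈ {m_i−1, m_i, m_i+1} ∩ [−1, 1] = {-1, 0, 1} → 3 states.
Total: 3.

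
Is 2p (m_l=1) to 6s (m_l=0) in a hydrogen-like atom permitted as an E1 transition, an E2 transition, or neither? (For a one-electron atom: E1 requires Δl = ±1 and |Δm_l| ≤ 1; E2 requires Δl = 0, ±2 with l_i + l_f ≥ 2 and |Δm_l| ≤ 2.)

Δl = 0 − 1 = -1; l_i + l_f = 1.
Δm_l = -1.
E1 (Δl = ±1, |Δm_l| ≤ 1): satisfied.
E2 (Δl = 0,±2, l_i+l_f ≥ 2, |Δm_l| ≤ 2): not satisfied.

E1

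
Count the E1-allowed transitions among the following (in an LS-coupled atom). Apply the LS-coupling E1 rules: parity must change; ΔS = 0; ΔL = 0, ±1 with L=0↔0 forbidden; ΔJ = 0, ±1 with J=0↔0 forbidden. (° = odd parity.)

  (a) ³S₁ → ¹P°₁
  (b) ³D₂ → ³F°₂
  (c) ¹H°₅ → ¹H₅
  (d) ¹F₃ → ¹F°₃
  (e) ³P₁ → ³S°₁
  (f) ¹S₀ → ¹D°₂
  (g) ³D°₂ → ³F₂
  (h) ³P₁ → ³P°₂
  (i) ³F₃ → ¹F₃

6

(a) forbidden (ΔS fails)
(b) allowed
(c) allowed
(d) allowed
(e) allowed
(f) forbidden (ΔL, ΔJ fail)
(g) allowed
(h) allowed
(i) forbidden (parity, ΔS fail)
Total allowed: 6 of 9.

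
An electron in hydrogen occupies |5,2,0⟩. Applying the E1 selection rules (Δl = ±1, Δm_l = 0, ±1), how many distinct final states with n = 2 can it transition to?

3

E1 requires Δl = ±1, so l_f ∈ {1, 3}; with 0 ≤ l_f ≤ n_f−1 = 1, the allowed l_f values are {1}.
For l_f = 1: m_f ∈ {m_i−1, m_i, m_i+1} ∩ [−1, 1] = {-1, 0, 1} → 3 states.
Total: 3.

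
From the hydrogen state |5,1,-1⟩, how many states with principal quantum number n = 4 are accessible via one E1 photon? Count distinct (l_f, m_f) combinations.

4

E1 requires Δl = ±1, so l_f ∈ {0, 2}; with 0 ≤ l_f ≤ n_f−1 = 3, the allowed l_f values are {0, 2}.
For l_f = 0: m_f ∈ {m_i−1, m_i, m_i+1} ∩ [−0, 0] = {0} → 1 state.
For l_f = 2: m_f ∈ {m_i−1, m_i, m_i+1} ∩ [−2, 2] = {-2, -1, 0} → 3 states.
Total: 4.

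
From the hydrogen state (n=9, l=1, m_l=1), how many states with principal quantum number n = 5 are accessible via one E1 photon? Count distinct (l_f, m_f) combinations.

4

E1 requires Δl = ±1, so l_f ∈ {0, 2}; with 0 ≤ l_f ≤ n_f−1 = 4, the allowed l_f values are {0, 2}.
For l_f = 0: m_f ∈ {m_i−1, m_i, m_i+1} ∩ [−0, 0] = {0} → 1 state.
For l_f = 2: m_f ∈ {m_i−1, m_i, m_i+1} ∩ [−2, 2] = {0, 1, 2} → 3 states.
Total: 4.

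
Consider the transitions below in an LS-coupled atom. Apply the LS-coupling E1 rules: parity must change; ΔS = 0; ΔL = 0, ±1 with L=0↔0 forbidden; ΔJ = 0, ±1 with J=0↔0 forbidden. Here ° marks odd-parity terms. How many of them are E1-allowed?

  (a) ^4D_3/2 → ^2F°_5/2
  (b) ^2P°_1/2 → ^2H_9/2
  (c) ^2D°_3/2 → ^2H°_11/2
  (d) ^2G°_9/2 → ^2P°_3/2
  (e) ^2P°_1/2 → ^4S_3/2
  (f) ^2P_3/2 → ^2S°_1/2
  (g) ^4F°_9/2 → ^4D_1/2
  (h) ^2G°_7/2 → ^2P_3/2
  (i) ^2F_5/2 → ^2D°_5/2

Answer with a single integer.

(a) forbidden (ΔS fails)
(b) forbidden (ΔL, ΔJ fail)
(c) forbidden (parity, ΔL, ΔJ fail)
(d) forbidden (parity, ΔL, ΔJ fail)
(e) forbidden (ΔS fails)
(f) allowed
(g) forbidden (ΔJ fails)
(h) forbidden (ΔL, ΔJ fail)
(i) allowed
Total allowed: 2 of 9.

2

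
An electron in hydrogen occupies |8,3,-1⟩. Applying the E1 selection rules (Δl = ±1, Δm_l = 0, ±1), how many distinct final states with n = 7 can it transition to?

E1 requires Δl = ±1, so l_f ∈ {2, 4}; with 0 ≤ l_f ≤ n_f−1 = 6, the allowed l_f values are {2, 4}.
For l_f = 2: m_f ∈ {m_i−1, m_i, m_i+1} ∩ [−2, 2] = {-2, -1, 0} → 3 states.
For l_f = 4: m_f ∈ {m_i−1, m_i, m_i+1} ∩ [−4, 4] = {-2, -1, 0} → 3 states.
Total: 6.

6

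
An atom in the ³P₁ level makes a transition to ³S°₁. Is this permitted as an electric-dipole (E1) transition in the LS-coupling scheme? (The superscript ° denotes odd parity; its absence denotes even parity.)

Reading off the term symbols: S 1→1, L 1→0, J 1→1, parity even→odd.
Parity must change: even → odd — ok.
ΔS = 0: S: 1 → 1 — ok.
ΔL = 0, ±1 (not L=0↔0): L: 1 → 0, ΔL = -1 — ok.
ΔJ = 0, ±1 (not J=0↔0): J: 1 → 1, ΔJ = +0 — ok.
All four E1 rules are satisfied.

allowed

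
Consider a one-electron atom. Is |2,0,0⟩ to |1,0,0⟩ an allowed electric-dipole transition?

l: 0 → 0 (Δl = +0). Δl = ±1 violated.
Δm_l = 0 − (0) = +0. E1 requires Δm_l = 0, ±1: satisfied.
The transition is electric-dipole forbidden.

forbidden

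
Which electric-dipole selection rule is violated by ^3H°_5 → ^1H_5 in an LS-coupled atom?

Initial level: S=1, L=5, J=5, parity odd. Final level: S=0, L=5, J=5, parity even.
Parity must change: odd → even — ✓.
ΔS = 0: S: 1 → 0 — ✗.
ΔL = 0, ±1 (not L=0↔0): L: 5 → 5, ΔL = +0 — ✓.
ΔJ = 0, ±1 (not J=0↔0): J: 5 → 5, ΔJ = +0 — ✓.

the ΔS = 0 rule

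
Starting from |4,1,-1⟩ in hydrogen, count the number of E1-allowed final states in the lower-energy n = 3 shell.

4

E1 requires Δl = ±1, so l_f ∈ {0, 2}; with 0 ≤ l_f ≤ n_f−1 = 2, the allowed l_f values are {0, 2}.
For l_f = 0: m_f ∈ {m_i−1, m_i, m_i+1} ∩ [−0, 0] = {0} → 1 state.
For l_f = 2: m_f ∈ {m_i−1, m_i, m_i+1} ∩ [−2, 2] = {-2, -1, 0} → 3 states.
Total: 4.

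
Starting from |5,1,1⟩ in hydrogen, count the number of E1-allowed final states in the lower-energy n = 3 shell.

4

E1 requires Δl = ±1, so l_f ∈ {0, 2}; with 0 ≤ l_f ≤ n_f−1 = 2, the allowed l_f values are {0, 2}.
For l_f = 0: m_f ∈ {m_i−1, m_i, m_i+1} ∩ [−0, 0] = {0} → 1 state.
For l_f = 2: m_f ∈ {m_i−1, m_i, m_i+1} ∩ [−2, 2] = {0, 1, 2} → 3 states.
Total: 4.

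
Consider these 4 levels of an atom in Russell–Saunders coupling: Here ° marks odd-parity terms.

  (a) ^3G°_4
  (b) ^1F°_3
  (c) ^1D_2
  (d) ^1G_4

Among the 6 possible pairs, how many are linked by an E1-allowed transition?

2

(a)–(b): forbidden (parity, ΔS).
(a)–(c): forbidden (ΔS, ΔL, ΔJ).
(a)–(d): forbidden (ΔS).
(b)–(c): allowed.
(b)–(d): allowed.
(c)–(d): forbidden (parity, ΔL, ΔJ).
Allowed pairs: 2 of 6.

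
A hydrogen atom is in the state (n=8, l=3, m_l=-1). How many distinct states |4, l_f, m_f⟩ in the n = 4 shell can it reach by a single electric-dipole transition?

E1 requires Δl = ±1, so l_f ∈ {2, 4}; with 0 ≤ l_f ≤ n_f−1 = 3, the allowed l_f values are {2}.
For l_f = 2: m_f ∈ {m_i−1, m_i, m_i+1} ∩ [−2, 2] = {-2, -1, 0} → 3 states.
Total: 3.

3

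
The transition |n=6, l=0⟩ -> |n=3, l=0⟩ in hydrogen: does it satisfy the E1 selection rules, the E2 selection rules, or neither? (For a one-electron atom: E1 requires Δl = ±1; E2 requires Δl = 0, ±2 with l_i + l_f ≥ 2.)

neither

Δl = 0 − 0 = +0; l_i + l_f = 0.
E1 (Δl = ±1): not satisfied.
E2 (Δl = 0,±2, l_i+l_f ≥ 2): not satisfied.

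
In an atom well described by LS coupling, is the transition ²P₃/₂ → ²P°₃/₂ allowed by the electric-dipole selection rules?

Reading off the term symbols: S 1/2→1/2, L 1→1, J 3/2→3/2, parity even→odd.
Parity must change: even → odd — passes.
ΔS = 0: S: 1/2 → 1/2 — passes.
ΔL = 0, ±1 (not L=0↔0): L: 1 → 1, ΔL = +0 — passes.
ΔJ = 0, ±1 (not J=0↔0): J: 3/2 → 3/2, ΔJ = +0 — passes.
All four E1 rules are satisfied.

allowed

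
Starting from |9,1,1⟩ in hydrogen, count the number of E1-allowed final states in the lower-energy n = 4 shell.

4

E1 requires Δl = ±1, so l_f ∈ {0, 2}; with 0 ≤ l_f ≤ n_f−1 = 3, the allowed l_f values are {0, 2}.
For l_f = 0: m_f ∈ {m_i−1, m_i, m_i+1} ∩ [−0, 0] = {0} → 1 state.
For l_f = 2: m_f ∈ {m_i−1, m_i, m_i+1} ∩ [−2, 2] = {0, 1, 2} → 3 states.
Total: 4.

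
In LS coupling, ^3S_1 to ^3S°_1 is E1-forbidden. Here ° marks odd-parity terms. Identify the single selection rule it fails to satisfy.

Reading off the term symbols: S 1→1, L 0→0, J 1→1, parity even→odd.
Parity must change: even → odd — ✓.
ΔL = 0, ±1 (not L=0↔0): L: 0 → 0, ΔL = +0 — ✗.
ΔS = 0: S: 1 → 1 — ✓.
ΔJ = 0, ±1 (not J=0↔0): J: 1 → 1, ΔJ = +0 — ✓.

the L=0 ↔ L=0 exclusion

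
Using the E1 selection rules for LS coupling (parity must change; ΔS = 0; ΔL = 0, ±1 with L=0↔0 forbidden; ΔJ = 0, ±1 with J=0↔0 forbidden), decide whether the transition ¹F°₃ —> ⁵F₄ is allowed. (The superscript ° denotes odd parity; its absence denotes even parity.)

Parity must change: odd → even — passes.
ΔS = 0: S: 0 → 2 — fails.
ΔL = 0, ±1 (not L=0↔0): L: 3 → 3, ΔL = +0 — passes.
ΔJ = 0, ±1 (not J=0↔0): J: 3 → 4, ΔJ = +1 — passes.
Rule(s) violated: ΔS.

forbidden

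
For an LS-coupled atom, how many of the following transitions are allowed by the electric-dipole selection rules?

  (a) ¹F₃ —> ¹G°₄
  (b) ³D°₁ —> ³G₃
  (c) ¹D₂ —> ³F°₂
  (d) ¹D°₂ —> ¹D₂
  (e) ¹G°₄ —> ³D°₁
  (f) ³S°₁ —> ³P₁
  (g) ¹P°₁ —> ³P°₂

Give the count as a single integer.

(a) allowed
(b) forbidden (ΔL, ΔJ fail)
(c) forbidden (ΔS fails)
(d) allowed
(e) forbidden (parity, ΔS, ΔL, ΔJ fail)
(f) allowed
(g) forbidden (parity, ΔS fail)
Total allowed: 3 of 7.

3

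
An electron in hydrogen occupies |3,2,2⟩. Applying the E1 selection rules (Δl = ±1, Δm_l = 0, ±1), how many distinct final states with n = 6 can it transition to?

4

E1 requires Δl = ±1, so l_f ∈ {1, 3}; with 0 ≤ l_f ≤ n_f−1 = 5, the allowed l_f values are {1, 3}.
For l_f = 1: m_f ∈ {m_i−1, m_i, m_i+1} ∩ [−1, 1] = {1} → 1 state.
For l_f = 3: m_f ∈ {m_i−1, m_i, m_i+1} ∩ [−3, 3] = {1, 2, 3} → 3 states.
Total: 4.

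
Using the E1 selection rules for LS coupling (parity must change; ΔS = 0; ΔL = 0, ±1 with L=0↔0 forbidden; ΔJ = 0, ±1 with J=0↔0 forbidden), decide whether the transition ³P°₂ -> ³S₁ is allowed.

allowed

Parity must change: odd → even — ✓.
ΔS = 0: S: 1 → 1 — ✓.
ΔL = 0, ±1 (not L=0↔0): L: 1 → 0, ΔL = -1 — ✓.
ΔJ = 0, ±1 (not J=0↔0): J: 2 → 1, ΔJ = -1 — ✓.
All four E1 rules are satisfied.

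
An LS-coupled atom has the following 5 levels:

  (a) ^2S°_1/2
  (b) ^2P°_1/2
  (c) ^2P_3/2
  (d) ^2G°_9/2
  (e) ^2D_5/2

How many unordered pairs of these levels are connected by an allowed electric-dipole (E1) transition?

(a)–(b): forbidden (parity).
(a)–(c): allowed.
(a)–(d): forbidden (parity, ΔL, ΔJ).
(a)–(e): forbidden (ΔL, ΔJ).
(b)–(c): allowed.
(b)–(d): forbidden (parity, ΔL, ΔJ).
(b)–(e): forbidden (ΔJ).
(c)–(d): forbidden (ΔL, ΔJ).
(c)–(e): forbidden (parity).
(d)–(e): forbidden (ΔL, ΔJ).
Allowed pairs: 2 of 10.

2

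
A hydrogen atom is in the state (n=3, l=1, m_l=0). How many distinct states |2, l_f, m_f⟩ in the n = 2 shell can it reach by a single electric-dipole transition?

E1 requires Δl = ±1, so l_f ∈ {0, 2}; with 0 ≤ l_f ≤ n_f−1 = 1, the allowed l_f values are {0}.
For l_f = 0: m_f ∈ {m_i−1, m_i, m_i+1} ∩ [−0, 0] = {0} → 1 state.
Total: 1.

1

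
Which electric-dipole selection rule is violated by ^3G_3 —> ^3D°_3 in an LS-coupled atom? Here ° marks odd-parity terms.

the ΔL = 0, ±1 rule

Initial level: S=1, L=4, J=3, parity even. Final level: S=1, L=2, J=3, parity odd.
ΔJ = 0, ±1 (not J=0↔0): J: 3 → 3, ΔJ = +0 — passes.
Parity must change: even → odd — passes.
ΔL = 0, ±1 (not L=0↔0): L: 4 → 2, ΔL = -2 — fails.
ΔS = 0: S: 1 → 1 — passes.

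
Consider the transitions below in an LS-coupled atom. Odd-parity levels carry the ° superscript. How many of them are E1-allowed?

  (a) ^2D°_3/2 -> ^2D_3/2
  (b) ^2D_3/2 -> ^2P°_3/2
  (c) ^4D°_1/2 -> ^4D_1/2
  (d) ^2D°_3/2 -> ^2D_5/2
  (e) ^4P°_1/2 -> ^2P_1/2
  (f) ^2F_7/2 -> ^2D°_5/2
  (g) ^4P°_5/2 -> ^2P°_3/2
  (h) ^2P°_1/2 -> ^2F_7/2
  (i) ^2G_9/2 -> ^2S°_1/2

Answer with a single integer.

(a) allowed
(b) allowed
(c) allowed
(d) allowed
(e) forbidden (ΔS fails)
(f) allowed
(g) forbidden (parity, ΔS fail)
(h) forbidden (ΔL, ΔJ fail)
(i) forbidden (ΔL, ΔJ fail)
Total allowed: 5 of 9.

5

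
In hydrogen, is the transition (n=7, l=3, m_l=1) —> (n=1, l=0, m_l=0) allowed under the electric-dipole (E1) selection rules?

forbidden

Δl = 0 − 3 = -3; the E1 rule Δl = ±1 is fails.
Δm_l = 0 − (1) = -1. E1 requires Δm_l = 0, ±1: ok.
The transition is electric-dipole forbidden.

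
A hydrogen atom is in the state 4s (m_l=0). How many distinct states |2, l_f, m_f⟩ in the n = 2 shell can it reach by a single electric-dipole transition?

3

E1 requires Δl = ±1, so l_f ∈ {-1, 1}; with 0 ≤ l_f ≤ n_f−1 = 1, the allowed l_f values are {1}.
For l_f = 1: m_f ∈ {m_i−1, m_i, m_i+1} ∩ [−1, 1] = {-1, 0, 1} → 3 states.
Total: 3.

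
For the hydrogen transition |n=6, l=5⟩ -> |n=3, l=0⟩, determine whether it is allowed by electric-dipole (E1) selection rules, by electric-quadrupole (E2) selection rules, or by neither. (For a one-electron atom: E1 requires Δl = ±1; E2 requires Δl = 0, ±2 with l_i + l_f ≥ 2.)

Δl = 0 − 5 = -5; l_i + l_f = 5.
E1 (Δl = ±1): not satisfied.
E2 (Δl = 0,±2, l_i+l_f ≥ 2): not satisfied.

neither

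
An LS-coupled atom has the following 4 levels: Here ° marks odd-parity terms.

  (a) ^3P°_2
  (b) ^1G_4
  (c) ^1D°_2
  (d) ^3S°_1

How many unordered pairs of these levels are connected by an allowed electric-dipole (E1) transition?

0

(a)–(b): forbidden (ΔS, ΔL, ΔJ).
(a)–(c): forbidden (parity, ΔS).
(a)–(d): forbidden (parity).
(b)–(c): forbidden (ΔL, ΔJ).
(b)–(d): forbidden (ΔS, ΔL, ΔJ).
(c)–(d): forbidden (parity, ΔS, ΔL).
Allowed pairs: 0 of 6.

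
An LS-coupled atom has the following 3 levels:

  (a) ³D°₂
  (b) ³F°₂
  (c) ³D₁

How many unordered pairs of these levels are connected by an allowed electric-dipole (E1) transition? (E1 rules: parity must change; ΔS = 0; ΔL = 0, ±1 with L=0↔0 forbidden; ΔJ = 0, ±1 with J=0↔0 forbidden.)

2

(a)–(b): forbidden (parity).
(a)–(c): allowed.
(b)–(c): allowed.
Allowed pairs: 2 of 3.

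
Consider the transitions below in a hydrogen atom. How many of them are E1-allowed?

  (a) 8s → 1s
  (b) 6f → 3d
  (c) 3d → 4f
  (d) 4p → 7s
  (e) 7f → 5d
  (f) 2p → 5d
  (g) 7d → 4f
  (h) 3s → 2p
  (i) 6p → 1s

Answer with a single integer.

(a) forbidden — Δl = +0 (E1 requires Δl = ±1)
(b) allowed
(c) allowed
(d) allowed
(e) allowed
(f) allowed
(g) allowed
(h) allowed
(i) allowed
Total allowed: 8 of 9.

8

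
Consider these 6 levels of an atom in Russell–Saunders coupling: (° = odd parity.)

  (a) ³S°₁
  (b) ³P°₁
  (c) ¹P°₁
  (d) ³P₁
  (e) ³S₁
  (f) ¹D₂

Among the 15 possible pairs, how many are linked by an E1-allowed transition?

4

(a)–(b): forbidden (parity).
(a)–(c): forbidden (parity, ΔS).
(a)–(d): allowed.
(a)–(e): forbidden (ΔL).
(a)–(f): forbidden (ΔS, ΔL).
(b)–(c): forbidden (parity, ΔS).
(b)–(d): allowed.
(b)–(e): allowed.
(b)–(f): forbidden (ΔS).
(c)–(d): forbidden (ΔS).
(c)–(e): forbidden (ΔS).
(c)–(f): allowed.
(d)–(e): forbidden (parity).
(d)–(f): forbidden (parity, ΔS).
(e)–(f): forbidden (parity, ΔS, ΔL).
Allowed pairs: 4 of 15.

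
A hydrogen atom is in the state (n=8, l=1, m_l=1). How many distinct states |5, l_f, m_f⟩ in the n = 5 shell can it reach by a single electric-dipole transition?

E1 requires Δl = ±1, so l_f ∈ {0, 2}; with 0 ≤ l_f ≤ n_f−1 = 4, the allowed l_f values are {0, 2}.
For l_f = 0: m_f ∈ {m_i−1, m_i, m_i+1} ∩ [−0, 0] = {0} → 1 state.
For l_f = 2: m_f ∈ {m_i−1, m_i, m_i+1} ∩ [−2, 2] = {0, 1, 2} → 3 states.
Total: 4.

4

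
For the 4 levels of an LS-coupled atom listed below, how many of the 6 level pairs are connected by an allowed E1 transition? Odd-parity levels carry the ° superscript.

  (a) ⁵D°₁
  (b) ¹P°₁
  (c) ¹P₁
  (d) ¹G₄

1

(a)–(b): forbidden (parity, ΔS).
(a)–(c): forbidden (ΔS).
(a)–(d): forbidden (ΔS, ΔL, ΔJ).
(b)–(c): allowed.
(b)–(d): forbidden (ΔL, ΔJ).
(c)–(d): forbidden (parity, ΔL, ΔJ).
Allowed pairs: 1 of 6.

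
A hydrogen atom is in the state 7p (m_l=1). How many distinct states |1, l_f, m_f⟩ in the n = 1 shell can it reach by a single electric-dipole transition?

1

E1 requires Δl = ±1, so l_f ∈ {0, 2}; with 0 ≤ l_f ≤ n_f−1 = 0, the allowed l_f values are {0}.
For l_f = 0: m_f ∈ {m_i−1, m_i, m_i+1} ∩ [−0, 0] = {0} → 1 state.
Total: 1.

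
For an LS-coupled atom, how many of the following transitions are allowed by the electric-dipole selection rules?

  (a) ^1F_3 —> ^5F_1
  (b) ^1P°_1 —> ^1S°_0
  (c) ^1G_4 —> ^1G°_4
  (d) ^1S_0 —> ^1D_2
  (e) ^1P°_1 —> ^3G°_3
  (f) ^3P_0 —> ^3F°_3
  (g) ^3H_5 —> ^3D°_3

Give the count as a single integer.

(a) forbidden (parity, ΔS, ΔJ fail)
(b) forbidden (parity fails)
(c) allowed
(d) forbidden (parity, ΔL, ΔJ fail)
(e) forbidden (parity, ΔS, ΔL, ΔJ fail)
(f) forbidden (ΔL, ΔJ fail)
(g) forbidden (ΔL, ΔJ fail)
Total allowed: 1 of 7.

1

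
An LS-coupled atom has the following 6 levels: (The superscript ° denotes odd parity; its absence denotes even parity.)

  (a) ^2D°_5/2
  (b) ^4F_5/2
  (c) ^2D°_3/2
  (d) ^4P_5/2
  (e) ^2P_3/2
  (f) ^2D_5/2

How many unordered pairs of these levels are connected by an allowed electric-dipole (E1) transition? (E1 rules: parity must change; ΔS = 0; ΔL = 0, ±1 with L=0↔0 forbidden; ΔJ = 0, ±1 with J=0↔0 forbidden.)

(a)–(b): forbidden (ΔS).
(a)–(c): forbidden (parity).
(a)–(d): forbidden (ΔS).
(a)–(e): allowed.
(a)–(f): allowed.
(b)–(c): forbidden (ΔS).
(b)–(d): forbidden (parity, ΔL).
(b)–(e): forbidden (parity, ΔS, ΔL).
(b)–(f): forbidden (parity, ΔS).
(c)–(d): forbidden (ΔS).
(c)–(e): allowed.
(c)–(f): allowed.
(d)–(e): forbidden (parity, ΔS).
(d)–(f): forbidden (parity, ΔS).
(e)–(f): forbidden (parity).
Allowed pairs: 4 of 15.

4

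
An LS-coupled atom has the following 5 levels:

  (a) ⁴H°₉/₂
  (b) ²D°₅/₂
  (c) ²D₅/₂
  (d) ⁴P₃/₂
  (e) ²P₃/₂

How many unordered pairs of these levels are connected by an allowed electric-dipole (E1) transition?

2

(a)–(b): forbidden (parity, ΔS, ΔL, ΔJ).
(a)–(c): forbidden (ΔS, ΔL, ΔJ).
(a)–(d): forbidden (ΔL, ΔJ).
(a)–(e): forbidden (ΔS, ΔL, ΔJ).
(b)–(c): allowed.
(b)–(d): forbidden (ΔS).
(b)–(e): allowed.
(c)–(d): forbidden (parity, ΔS).
(c)–(e): forbidden (parity).
(d)–(e): forbidden (parity, ΔS).
Allowed pairs: 2 of 10.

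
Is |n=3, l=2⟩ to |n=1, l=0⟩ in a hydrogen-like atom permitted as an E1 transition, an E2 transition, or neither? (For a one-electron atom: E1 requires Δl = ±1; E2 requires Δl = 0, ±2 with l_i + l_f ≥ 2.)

Δl = 0 − 2 = -2; l_i + l_f = 2.
E1 (Δl = ±1): not satisfied.
E2 (Δl = 0,±2, l_i+l_f ≥ 2): satisfied.

E2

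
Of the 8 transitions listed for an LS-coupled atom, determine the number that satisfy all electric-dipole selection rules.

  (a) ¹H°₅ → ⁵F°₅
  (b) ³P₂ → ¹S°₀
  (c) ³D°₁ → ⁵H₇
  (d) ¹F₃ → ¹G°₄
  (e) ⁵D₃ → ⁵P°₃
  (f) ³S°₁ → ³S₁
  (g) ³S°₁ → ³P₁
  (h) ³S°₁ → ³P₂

4

(a) forbidden (parity, ΔS, ΔL fail)
(b) forbidden (ΔS, ΔJ fail)
(c) forbidden (ΔS, ΔL, ΔJ fail)
(d) allowed
(e) allowed
(f) forbidden (ΔL fails)
(g) allowed
(h) allowed
Total allowed: 4 of 8.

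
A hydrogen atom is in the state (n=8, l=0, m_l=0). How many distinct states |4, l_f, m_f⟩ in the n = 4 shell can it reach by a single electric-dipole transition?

3

E1 requires Δl = ±1, so l_f ∈ {-1, 1}; with 0 ≤ l_f ≤ n_f−1 = 3, the allowed l_f values are {1}.
For l_f = 1: m_f ∈ {m_i−1, m_i, m_i+1} ∩ [−1, 1] = {-1, 0, 1} → 3 states.
Total: 3.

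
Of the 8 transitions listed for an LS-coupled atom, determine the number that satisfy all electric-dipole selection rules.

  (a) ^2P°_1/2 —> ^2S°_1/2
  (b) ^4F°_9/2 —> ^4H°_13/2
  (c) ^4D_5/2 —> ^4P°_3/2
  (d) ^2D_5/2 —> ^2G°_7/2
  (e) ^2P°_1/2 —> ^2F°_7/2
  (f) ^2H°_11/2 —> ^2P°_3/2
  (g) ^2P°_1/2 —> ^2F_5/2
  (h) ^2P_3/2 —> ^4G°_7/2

(a) forbidden (parity fails)
(b) forbidden (parity, ΔL, ΔJ fail)
(c) allowed
(d) forbidden (ΔL fails)
(e) forbidden (parity, ΔL, ΔJ fail)
(f) forbidden (parity, ΔL, ΔJ fail)
(g) forbidden (ΔL, ΔJ fail)
(h) forbidden (ΔS, ΔL, ΔJ fail)
Total allowed: 1 of 8.

1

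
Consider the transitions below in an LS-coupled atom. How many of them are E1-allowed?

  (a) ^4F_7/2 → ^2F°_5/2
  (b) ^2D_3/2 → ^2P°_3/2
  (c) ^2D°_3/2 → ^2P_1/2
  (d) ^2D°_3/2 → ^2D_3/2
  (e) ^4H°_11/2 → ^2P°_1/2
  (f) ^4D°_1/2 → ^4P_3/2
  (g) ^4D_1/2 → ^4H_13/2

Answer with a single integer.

4

(a) forbidden (ΔS fails)
(b) allowed
(c) allowed
(d) allowed
(e) forbidden (parity, ΔS, ΔL, ΔJ fail)
(f) allowed
(g) forbidden (parity, ΔL, ΔJ fail)
Total allowed: 4 of 7.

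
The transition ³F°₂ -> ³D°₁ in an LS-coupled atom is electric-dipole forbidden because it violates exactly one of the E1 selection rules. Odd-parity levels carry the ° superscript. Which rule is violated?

ΔS = 0: S: 1 → 1 — passes.
Parity must change: odd → odd — fails.
ΔL = 0, ±1 (not L=0↔0): L: 3 → 2, ΔL = -1 — passes.
ΔJ = 0, ±1 (not J=0↔0): J: 2 → 1, ΔJ = -1 — passes.

parity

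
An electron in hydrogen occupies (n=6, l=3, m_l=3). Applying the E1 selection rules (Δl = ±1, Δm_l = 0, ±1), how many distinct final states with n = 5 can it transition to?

E1 requires Δl = ±1, so l_f ∈ {2, 4}; with 0 ≤ l_f ≤ n_f−1 = 4, the allowed l_f values are {2, 4}.
For l_f = 2: m_f ∈ {m_i−1, m_i, m_i+1} ∩ [−2, 2] = {2} → 1 state.
For l_f = 4: m_f ∈ {m_i−1, m_i, m_i+1} ∩ [−4, 4] = {2, 3, 4} → 3 states.
Total: 4.

4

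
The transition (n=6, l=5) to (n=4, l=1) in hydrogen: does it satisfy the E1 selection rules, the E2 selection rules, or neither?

neither

Δl = 1 − 5 = -4; l_i + l_f = 6.
E1 (Δl = ±1): not satisfied.
E2 (Δl = 0,±2, l_i+l_f ≥ 2): not satisfied.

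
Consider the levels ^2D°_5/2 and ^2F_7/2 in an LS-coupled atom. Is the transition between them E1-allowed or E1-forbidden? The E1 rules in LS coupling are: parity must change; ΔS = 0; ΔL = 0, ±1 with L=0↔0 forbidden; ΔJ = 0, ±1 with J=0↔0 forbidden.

Initial level: S=1/2, L=2, J=5/2, parity odd. Final level: S=1/2, L=3, J=7/2, parity even.
Parity must change: odd → even — ✓.
ΔS = 0: S: 1/2 → 1/2 — ✓.
ΔL = 0, ±1 (not L=0↔0): L: 2 → 3, ΔL = +1 — ✓.
ΔJ = 0, ±1 (not J=0↔0): J: 5/2 → 7/2, ΔJ = +1 — ✓.
All four E1 rules are satisfied.

allowed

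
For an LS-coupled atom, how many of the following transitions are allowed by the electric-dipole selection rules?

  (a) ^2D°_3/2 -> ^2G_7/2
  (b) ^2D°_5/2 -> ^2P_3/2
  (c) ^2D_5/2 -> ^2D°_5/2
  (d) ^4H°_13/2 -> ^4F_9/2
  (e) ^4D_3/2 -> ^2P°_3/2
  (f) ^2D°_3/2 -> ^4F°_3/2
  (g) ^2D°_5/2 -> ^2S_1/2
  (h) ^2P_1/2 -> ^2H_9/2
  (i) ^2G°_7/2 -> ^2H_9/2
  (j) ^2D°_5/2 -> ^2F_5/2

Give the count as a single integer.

(a) forbidden (ΔL, ΔJ fail)
(b) allowed
(c) allowed
(d) forbidden (ΔL, ΔJ fail)
(e) forbidden (ΔS fails)
(f) forbidden (parity, ΔS fail)
(g) forbidden (ΔL, ΔJ fail)
(h) forbidden (parity, ΔL, ΔJ fail)
(i) allowed
(j) allowed
Total allowed: 4 of 10.

4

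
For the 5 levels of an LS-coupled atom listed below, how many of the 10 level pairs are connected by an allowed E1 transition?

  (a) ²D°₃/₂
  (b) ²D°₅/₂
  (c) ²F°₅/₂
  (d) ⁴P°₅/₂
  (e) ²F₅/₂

(a)–(b): forbidden (parity).
(a)–(c): forbidden (parity).
(a)–(d): forbidden (parity, ΔS).
(a)–(e): allowed.
(b)–(c): forbidden (parity).
(b)–(d): forbidden (parity, ΔS).
(b)–(e): allowed.
(c)–(d): forbidden (parity, ΔS, ΔL).
(c)–(e): allowed.
(d)–(e): forbidden (ΔS, ΔL).
Allowed pairs: 3 of 10.

3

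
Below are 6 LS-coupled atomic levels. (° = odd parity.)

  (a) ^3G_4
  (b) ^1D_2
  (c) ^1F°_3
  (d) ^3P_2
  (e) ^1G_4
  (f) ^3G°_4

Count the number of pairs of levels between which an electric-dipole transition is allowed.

3

(a)–(b): forbidden (parity, ΔS, ΔL, ΔJ).
(a)–(c): forbidden (ΔS).
(a)–(d): forbidden (parity, ΔL, ΔJ).
(a)–(e): forbidden (parity, ΔS).
(a)–(f): allowed.
(b)–(c): allowed.
(b)–(d): forbidden (parity, ΔS).
(b)–(e): forbidden (parity, ΔL, ΔJ).
(b)–(f): forbidden (ΔS, ΔL, ΔJ).
(c)–(d): forbidden (ΔS, ΔL).
(c)–(e): allowed.
(c)–(f): forbidden (parity, ΔS).
(d)–(e): forbidden (parity, ΔS, ΔL, ΔJ).
(d)–(f): forbidden (ΔL, ΔJ).
(e)–(f): forbidden (ΔS).
Allowed pairs: 3 of 15.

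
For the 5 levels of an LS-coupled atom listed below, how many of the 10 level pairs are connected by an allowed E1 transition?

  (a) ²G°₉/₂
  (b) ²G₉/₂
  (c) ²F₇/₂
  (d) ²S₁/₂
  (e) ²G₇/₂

(a)–(b): allowed.
(a)–(c): allowed.
(a)–(d): forbidden (ΔL, ΔJ).
(a)–(e): allowed.
(b)–(c): forbidden (parity).
(b)–(d): forbidden (parity, ΔL, ΔJ).
(b)–(e): forbidden (parity).
(c)–(d): forbidden (parity, ΔL, ΔJ).
(c)–(e): forbidden (parity).
(d)–(e): forbidden (parity, ΔL, ΔJ).
Allowed pairs: 3 of 10.

3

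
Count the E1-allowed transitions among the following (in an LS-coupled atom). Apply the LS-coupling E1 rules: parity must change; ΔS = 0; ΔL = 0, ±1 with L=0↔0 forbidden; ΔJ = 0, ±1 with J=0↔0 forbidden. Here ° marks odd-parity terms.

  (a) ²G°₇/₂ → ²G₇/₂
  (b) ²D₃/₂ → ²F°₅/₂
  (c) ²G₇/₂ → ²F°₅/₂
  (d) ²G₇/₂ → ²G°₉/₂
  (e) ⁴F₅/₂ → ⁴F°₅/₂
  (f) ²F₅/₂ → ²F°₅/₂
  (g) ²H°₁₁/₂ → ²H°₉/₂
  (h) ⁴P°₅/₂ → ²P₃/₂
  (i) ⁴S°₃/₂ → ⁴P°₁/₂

6

(a) allowed
(b) allowed
(c) allowed
(d) allowed
(e) allowed
(f) allowed
(g) forbidden (parity fails)
(h) forbidden (ΔS fails)
(i) forbidden (parity fails)
Total allowed: 6 of 9.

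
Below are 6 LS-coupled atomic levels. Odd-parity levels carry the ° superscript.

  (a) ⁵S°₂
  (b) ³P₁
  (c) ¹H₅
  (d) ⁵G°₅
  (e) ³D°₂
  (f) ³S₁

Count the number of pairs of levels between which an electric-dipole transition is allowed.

(a)–(b): forbidden (ΔS).
(a)–(c): forbidden (ΔS, ΔL, ΔJ).
(a)–(d): forbidden (parity, ΔL, ΔJ).
(a)–(e): forbidden (parity, ΔS, ΔL).
(a)–(f): forbidden (ΔS, ΔL).
(b)–(c): forbidden (parity, ΔS, ΔL, ΔJ).
(b)–(d): forbidden (ΔS, ΔL, ΔJ).
(b)–(e): allowed.
(b)–(f): forbidden (parity).
(c)–(d): forbidden (ΔS).
(c)–(e): forbidden (ΔS, ΔL, ΔJ).
(c)–(f): forbidden (parity, ΔS, ΔL, ΔJ).
(d)–(e): forbidden (parity, ΔS, ΔL, ΔJ).
(d)–(f): forbidden (ΔS, ΔL, ΔJ).
(e)–(f): forbidden (ΔL).
Allowed pairs: 1 of 15.

1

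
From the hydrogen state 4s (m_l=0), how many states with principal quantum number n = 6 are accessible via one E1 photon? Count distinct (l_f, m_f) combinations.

E1 requires Δl = ±1, so l_f ∈ {-1, 1}; with 0 ≤ l_f ≤ n_f−1 = 5, the allowed l_f values are {1}.
For l_f = 1: m_f ∈ {m_i−1, m_i, m_i+1} ∩ [−1, 1] = {-1, 0, 1} → 3 states.
Total: 3.

3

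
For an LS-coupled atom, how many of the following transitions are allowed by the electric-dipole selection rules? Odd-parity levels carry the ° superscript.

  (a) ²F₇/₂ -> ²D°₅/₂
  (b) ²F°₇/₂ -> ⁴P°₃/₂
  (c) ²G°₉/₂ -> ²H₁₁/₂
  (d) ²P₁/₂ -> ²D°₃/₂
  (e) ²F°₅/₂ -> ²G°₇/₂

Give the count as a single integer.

(a) allowed
(b) forbidden (parity, ΔS, ΔL, ΔJ fail)
(c) allowed
(d) allowed
(e) forbidden (parity fails)
Total allowed: 3 of 5.

3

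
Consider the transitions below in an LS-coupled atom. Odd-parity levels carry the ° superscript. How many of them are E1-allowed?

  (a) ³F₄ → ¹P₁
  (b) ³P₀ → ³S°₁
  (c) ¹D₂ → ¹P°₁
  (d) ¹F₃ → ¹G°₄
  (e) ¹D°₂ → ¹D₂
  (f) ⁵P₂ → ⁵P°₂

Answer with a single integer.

(a) forbidden (parity, ΔS, ΔL, ΔJ fail)
(b) allowed
(c) allowed
(d) allowed
(e) allowed
(f) allowed
Total allowed: 5 of 6.

5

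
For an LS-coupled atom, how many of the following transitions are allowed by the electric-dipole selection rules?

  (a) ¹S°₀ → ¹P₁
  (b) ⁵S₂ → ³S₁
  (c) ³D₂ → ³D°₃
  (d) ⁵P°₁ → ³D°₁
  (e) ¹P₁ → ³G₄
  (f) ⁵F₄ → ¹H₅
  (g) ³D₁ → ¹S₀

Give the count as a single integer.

2

(a) allowed
(b) forbidden (parity, ΔS, ΔL fail)
(c) allowed
(d) forbidden (parity, ΔS fail)
(e) forbidden (parity, ΔS, ΔL, ΔJ fail)
(f) forbidden (parity, ΔS, ΔL fail)
(g) forbidden (parity, ΔS, ΔL fail)
Total allowed: 2 of 7.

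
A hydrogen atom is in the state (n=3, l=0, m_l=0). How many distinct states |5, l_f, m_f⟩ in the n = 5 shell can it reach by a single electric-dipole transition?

3

E1 requires Δl = ±1, so l_f ∈ {-1, 1}; with 0 ≤ l_f ≤ n_f−1 = 4, the allowed l_f values are {1}.
For l_f = 1: m_f ∈ {m_i−1, m_i, m_i+1} ∩ [−1, 1] = {-1, 0, 1} → 3 states.
Total: 3.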